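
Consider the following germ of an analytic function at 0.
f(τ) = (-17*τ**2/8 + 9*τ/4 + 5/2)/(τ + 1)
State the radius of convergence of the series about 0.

The radius of convergence is 1.

Denominator factor (τ + 1): pole of order 1 at -1, modulus 1.
The radius of convergence is the smallest modulus among the singular points: 1.


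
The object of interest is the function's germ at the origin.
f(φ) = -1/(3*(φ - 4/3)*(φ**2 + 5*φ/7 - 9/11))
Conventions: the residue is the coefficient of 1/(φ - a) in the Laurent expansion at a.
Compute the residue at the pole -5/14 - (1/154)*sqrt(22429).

The factor φ**2 + 5*φ/7 - 9/11 splits as (φ - a)(φ - a') with a = -5/14 - (1/154)*sqrt(22429), a' = -5/14 + (1/154)*sqrt(22429). At the order-1 pole a set g(φ) = (φ - a)*f(φ) = [-1/(3*(φ - 4/3))] / (φ - a').
Simple pole: residue = g(a) at a = -5/14 - (1/154)*sqrt(22429), which is 231/2650 - (5467/5403350)*sqrt(22429).

The residue is 231/2650 - (5467/5403350)*sqrt(22429).


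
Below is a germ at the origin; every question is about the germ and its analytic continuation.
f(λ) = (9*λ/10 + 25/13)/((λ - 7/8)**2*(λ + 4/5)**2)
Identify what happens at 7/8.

The denominator factor λ - 7/8 vanishes at 7/8 and appears to the power 2; the numerator there equals 2819/1040, nonzero, and no other factor vanishes.
Hence a pole whose order is the multiplicity, 2.

The point is a pole of order 2.


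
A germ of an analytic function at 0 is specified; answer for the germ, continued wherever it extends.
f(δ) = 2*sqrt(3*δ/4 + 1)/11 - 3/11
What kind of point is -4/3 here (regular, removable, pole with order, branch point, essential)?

The term (2/11)*sqrt(1 - δ/(-4/3)) has argument 1 - -4/3/(-4/3) = 0 at -4/3: a square-root (algebraic, two-sheeted) branch point; the remaining terms are analytic or single-valued there.

The point is an algebraic (square-root) branch point.


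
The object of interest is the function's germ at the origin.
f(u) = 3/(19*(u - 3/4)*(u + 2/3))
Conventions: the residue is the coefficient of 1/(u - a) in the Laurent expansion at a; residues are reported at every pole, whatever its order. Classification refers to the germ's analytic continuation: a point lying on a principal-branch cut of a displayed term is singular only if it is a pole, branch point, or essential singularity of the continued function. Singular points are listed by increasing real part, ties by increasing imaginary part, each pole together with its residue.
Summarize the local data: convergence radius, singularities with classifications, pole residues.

Radius of convergence at 0: 2/3.
At -2/3: a pole of order 1; residue -36/323.
At 3/4: a pole of order 1; residue 36/323.

Denominator factor (u - 3/4): pole of order 1 at 3/4, modulus 3/4.
Denominator factor (u + 2/3): pole of order 1 at -2/3, modulus 2/3.
The radius of convergence is the smallest modulus among the singular points: 2/3.
At the order-1 pole -2/3 set g(u) = (u - (-2/3))*f(u) = 3/(19*(u - 3/4)).
Simple pole: residue = g(a) at a = -2/3, which is -36/323.
At the order-1 pole 3/4 set g(u) = (u - (3/4))*f(u) = 3/(19*(u + 2/3)).
Simple pole: residue = g(a) at a = 3/4, which is 36/323.
List the singular points by increasing real part (a conjugate pair: the negative imaginary part first).


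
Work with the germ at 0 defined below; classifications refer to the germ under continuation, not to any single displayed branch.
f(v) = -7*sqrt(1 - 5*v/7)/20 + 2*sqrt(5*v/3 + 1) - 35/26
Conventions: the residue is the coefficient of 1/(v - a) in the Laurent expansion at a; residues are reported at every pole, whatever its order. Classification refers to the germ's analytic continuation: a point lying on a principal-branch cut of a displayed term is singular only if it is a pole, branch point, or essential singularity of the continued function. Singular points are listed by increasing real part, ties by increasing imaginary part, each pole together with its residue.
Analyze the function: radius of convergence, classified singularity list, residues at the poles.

Radius of convergence at 0: 3/5.
At -3/5: an algebraic (square-root) branch point.
At 7/5: an algebraic (square-root) branch point.

Branch term (-7/20)*sqrt(1 - v/(7/5)): its argument vanishes at v = 7/5, a square-root branch point, modulus 7/5.
Branch term (2)*sqrt(1 - v/(-3/5)): its argument vanishes at v = -3/5, a square-root branch point, modulus 3/5.
The radius of convergence is the smallest modulus among the singular points: 3/5.
List the singular points by increasing real part (a conjugate pair: the negative imaginary part first).


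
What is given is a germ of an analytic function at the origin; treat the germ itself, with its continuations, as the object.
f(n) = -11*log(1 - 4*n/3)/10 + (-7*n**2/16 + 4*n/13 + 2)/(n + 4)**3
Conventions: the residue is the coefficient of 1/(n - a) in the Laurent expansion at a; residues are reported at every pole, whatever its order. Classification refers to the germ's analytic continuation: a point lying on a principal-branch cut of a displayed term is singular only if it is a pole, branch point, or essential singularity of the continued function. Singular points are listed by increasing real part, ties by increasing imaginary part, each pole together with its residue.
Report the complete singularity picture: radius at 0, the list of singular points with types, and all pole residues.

Denominator factor (n + 4)^3: pole of order 3 at -4, modulus 4.
Branch term (-11/10)*log(1 - n/(3/4)): its argument vanishes at n = 3/4, a logarithmic branch point, modulus 3/4.
The radius of convergence is the smallest modulus among the singular points: 3/4.
The branch term is analytic at -4 and contributes nothing to the residue; only the rational part matters.
At the order-3 pole -4 set g(n) = (n - (-4))^3*(rational part) = -7*n**2/16 + 4*n/13 + 2.
Order-3 pole: residue = g''(a)/2; g''(-4) = -7/8, so the residue is -7/16.
List the singular points by increasing real part (a conjugate pair: the negative imaginary part first).

Radius of convergence at 0: 3/4.
At -4: a pole of order 3; residue -7/16.
At 3/4: a logarithmic branch point.


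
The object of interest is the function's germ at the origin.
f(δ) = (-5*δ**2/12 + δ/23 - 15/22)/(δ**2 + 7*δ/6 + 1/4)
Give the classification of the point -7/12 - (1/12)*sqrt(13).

The denominator factor δ**2 + 7*δ/6 + 1/4 vanishes at -7/12 - (1/12)*sqrt(13) and appears to the power 1; the numerator there equals -193799/218592 - (877/19872)*sqrt(13), nonzero, and no other factor vanishes.
Hence a pole whose order is the multiplicity, 1.

The point is a pole of order 1.


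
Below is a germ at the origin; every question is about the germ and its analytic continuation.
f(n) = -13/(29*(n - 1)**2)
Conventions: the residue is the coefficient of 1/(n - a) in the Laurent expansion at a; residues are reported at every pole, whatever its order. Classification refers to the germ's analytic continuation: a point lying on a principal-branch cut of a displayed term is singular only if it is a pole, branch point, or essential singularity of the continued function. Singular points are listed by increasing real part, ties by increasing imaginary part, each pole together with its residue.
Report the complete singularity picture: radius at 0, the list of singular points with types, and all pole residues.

Radius of convergence at 0: 1.
At 1: a pole of order 2; residue 0.

Denominator factor (n - 1)^2: pole of order 2 at 1, modulus 1.
The radius of convergence is the smallest modulus among the singular points: 1.
At the order-2 pole 1 set g(n) = (n - (1))^2*f(n) = -13/29.
Order-2 pole: residue = g'(a); g'(1) = 0, so the residue is 0.


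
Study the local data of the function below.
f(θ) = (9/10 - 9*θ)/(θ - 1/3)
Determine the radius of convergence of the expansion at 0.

The radius of convergence is 1/3.

Denominator factor (θ - 1/3): pole of order 1 at 1/3, modulus 1/3.
The radius of convergence is the smallest modulus among the singular points: 1/3.


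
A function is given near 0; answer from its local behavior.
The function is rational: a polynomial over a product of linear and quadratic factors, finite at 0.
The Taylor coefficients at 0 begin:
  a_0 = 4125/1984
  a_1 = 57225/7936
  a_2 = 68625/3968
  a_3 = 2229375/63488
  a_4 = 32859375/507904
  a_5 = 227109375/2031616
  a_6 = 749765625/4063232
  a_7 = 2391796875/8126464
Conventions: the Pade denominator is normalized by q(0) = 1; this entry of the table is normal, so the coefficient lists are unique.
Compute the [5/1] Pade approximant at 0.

The Pade approximant has numerator coefficients [4125/1984, 9686425/2563328, 27642575/5126656, 134671125/20506624, 1104550625/164052992, 3278234375/656211968]; denominator coefficients [1, -3199/1938].

Taylor coefficients needed (read off): a_0 = 4125/1984, a_1 = 57225/7936, a_2 = 68625/3968, a_3 = 2229375/63488, a_4 = 32859375/507904, a_5 = 227109375/2031616, a_6 = 749765625/4063232.
Write the denominator as Q(ω) = 1 + q1*ω. Requiring Q*f - P = O(ω^7) with deg P <= 5 kills the coefficients of ω^6..ω^6 in Q*f:
  ω^6: a_6 + q1*a_5 = 0, i.e. 749765625/4063232 + (227109375/2031616)*q1 = 0.
Solving this linear system: q1 = -3199/1938.
The numerator is Q*f truncated at degree 5: P0 = a_0 = 4125/1984; P1 = a_1 + q1*a_0 = 9686425/2563328; P2 = a_2 + q1*a_1 = 27642575/5126656; P3 = a_3 + q1*a_2 = 134671125/20506624; P4 = a_4 + q1*a_3 = 1104550625/164052992; P5 = a_5 + q1*a_4 = 3278234375/656211968.


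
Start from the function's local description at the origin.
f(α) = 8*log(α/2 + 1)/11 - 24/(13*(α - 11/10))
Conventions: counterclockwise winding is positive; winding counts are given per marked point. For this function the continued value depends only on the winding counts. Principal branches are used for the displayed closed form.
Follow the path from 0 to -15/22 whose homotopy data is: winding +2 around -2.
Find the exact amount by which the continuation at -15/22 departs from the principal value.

Continued minus principal equals (32/11)*pi*i.

The rational part is single-valued and drops out of the difference; each branch term changes only by its own monodromy.
(8/11)*log(1 - α/(-2)): each positive loop around -2 adds 2*pi*i to the log, so winding +2 contributes (8/11)*(2)*2*pi*i = (32/11)*pi*i.
Summing the contributions at α = -15/22 gives (32/11)*pi*i.


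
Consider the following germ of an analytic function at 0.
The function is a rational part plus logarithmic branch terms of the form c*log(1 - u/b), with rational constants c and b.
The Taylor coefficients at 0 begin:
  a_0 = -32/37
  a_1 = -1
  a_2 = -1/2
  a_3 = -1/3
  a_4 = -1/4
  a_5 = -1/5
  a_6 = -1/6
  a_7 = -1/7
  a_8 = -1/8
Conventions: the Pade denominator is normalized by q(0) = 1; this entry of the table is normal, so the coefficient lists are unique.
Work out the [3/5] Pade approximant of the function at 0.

Taylor coefficients needed (read off): a_0 = -32/37, a_1 = -1, a_2 = -1/2, a_3 = -1/3, a_4 = -1/4, a_5 = -1/5, a_6 = -1/6, a_7 = -1/7, a_8 = -1/8.
Write the denominator as Q(u) = 1 + q1*u + q2*u^2 + q3*u^3 + q4*u^4 + q5*u^5. Requiring Q*f - P = O(u^9) with deg P <= 3 kills the coefficients of u^4..u^8 in Q*f:
  u^4: a_4 + q1*a_3 + q2*a_2 + q3*a_1 + q4*a_0 = 0, i.e. -1/4 + (-1/3)*q1 + (-1/2)*q2 + (-1)*q3 + (-32/37)*q4 = 0.
  u^5: a_5 + q1*a_4 + q2*a_3 + q3*a_2 + q4*a_1 + q5*a_0 = 0, i.e. -1/5 + (-1/4)*q1 + (-1/3)*q2 + (-1/2)*q3 + (-1)*q4 + (-32/37)*q5 = 0.
  u^6: a_6 + q1*a_5 + q2*a_4 + q3*a_3 + q4*a_2 + q5*a_1 = 0, i.e. -1/6 + (-1/5)*q1 + (-1/4)*q2 + (-1/3)*q3 + (-1/2)*q4 + (-1)*q5 = 0.
  u^7: a_7 + q1*a_6 + q2*a_5 + q3*a_4 + q4*a_3 + q5*a_2 = 0, i.e. -1/7 + (-1/6)*q1 + (-1/5)*q2 + (-1/4)*q3 + (-1/3)*q4 + (-1/2)*q5 = 0.
  u^8: a_8 + q1*a_7 + q2*a_6 + q3*a_5 + q4*a_4 + q5*a_3 = 0, i.e. -1/8 + (-1/7)*q1 + (-1/6)*q2 + (-1/5)*q3 + (-1/4)*q4 + (-1/3)*q5 = 0.
Solving this linear system: q1 = -1801509/1014736, q2 = 6478431/7103152, q3 = -1567477/14206304, q4 = -32079/7103152, q5 = -81363/142063040.
The numerator is Q*f truncated at degree 3: P0 = a_0 = -32/37; P1 = a_1 + q1*a_0 = 1256441/2346577; P2 = a_2 + q1*a_1 + q2*a_0 = 127872727/262816624; P3 = a_3 + q1*a_2 + q2*a_1 + q3*a_0 = -413594645/1576899744.

The Pade approximant has numerator coefficients [-32/37, 1256441/2346577, 127872727/262816624, -413594645/1576899744]; denominator coefficients [1, -1801509/1014736, 6478431/7103152, -1567477/14206304, -32079/7103152, -81363/142063040].


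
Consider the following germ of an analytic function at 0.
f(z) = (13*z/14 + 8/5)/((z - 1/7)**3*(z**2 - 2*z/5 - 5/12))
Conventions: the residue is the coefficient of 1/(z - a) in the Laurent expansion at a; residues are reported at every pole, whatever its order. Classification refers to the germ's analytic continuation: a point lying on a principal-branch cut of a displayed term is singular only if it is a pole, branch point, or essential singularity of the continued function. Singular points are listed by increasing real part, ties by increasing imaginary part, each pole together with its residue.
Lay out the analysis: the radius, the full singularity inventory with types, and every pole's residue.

Radius of convergence at 0: 1/7.
At 1/5 - (1/30)*sqrt(411): a pole of order 1; residue 9657922932/2368593037 - (7328014386/324497246069)*sqrt(411).
At 1/7: a pole of order 3; residue -19315845864/2368593037.
At 1/5 + (1/30)*sqrt(411): a pole of order 1; residue 9657922932/2368593037 + (7328014386/324497246069)*sqrt(411).


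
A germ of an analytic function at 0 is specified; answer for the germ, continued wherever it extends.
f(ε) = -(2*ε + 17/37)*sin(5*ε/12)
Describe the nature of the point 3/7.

There is no denominator, hence no pole anywhere.
The factor -sin(5*ε/12) is entire.
So the germ continues analytically to 3/7.

The point is a regular point.


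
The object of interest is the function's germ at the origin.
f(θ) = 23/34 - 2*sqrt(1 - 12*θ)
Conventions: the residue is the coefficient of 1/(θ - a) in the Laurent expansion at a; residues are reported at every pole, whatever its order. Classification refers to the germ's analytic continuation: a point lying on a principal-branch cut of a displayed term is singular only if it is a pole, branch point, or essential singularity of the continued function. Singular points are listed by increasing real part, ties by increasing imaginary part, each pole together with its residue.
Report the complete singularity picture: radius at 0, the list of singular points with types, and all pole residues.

Radius of convergence at 0: 1/12.
At 1/12: an algebraic (square-root) branch point.

Branch term (-2)*sqrt(1 - θ/(1/12)): its argument vanishes at θ = 1/12, a square-root branch point, modulus 1/12.
The radius of convergence is the smallest modulus among the singular points: 1/12.


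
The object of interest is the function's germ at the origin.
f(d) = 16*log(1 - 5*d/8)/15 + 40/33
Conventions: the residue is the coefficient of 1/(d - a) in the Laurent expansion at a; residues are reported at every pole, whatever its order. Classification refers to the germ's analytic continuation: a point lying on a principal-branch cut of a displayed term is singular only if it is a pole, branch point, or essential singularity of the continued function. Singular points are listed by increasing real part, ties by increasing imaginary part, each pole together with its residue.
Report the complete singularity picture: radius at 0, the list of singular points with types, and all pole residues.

Branch term (16/15)*log(1 - d/(8/5)): its argument vanishes at d = 8/5, a logarithmic branch point, modulus 8/5.
The radius of convergence is the smallest modulus among the singular points: 8/5.

Radius of convergence at 0: 8/5.
At 8/5: a logarithmic branch point.


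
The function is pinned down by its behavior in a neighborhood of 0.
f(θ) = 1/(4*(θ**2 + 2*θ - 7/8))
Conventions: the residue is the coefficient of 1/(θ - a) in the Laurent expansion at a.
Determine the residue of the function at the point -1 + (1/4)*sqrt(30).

The factor θ**2 + 2*θ - 7/8 splits as (θ - a)(θ - a') with a = -1 + (1/4)*sqrt(30), a' = -1 - (1/4)*sqrt(30). At the order-1 pole a set g(θ) = (θ - a)*f(θ) = [1/4] / (θ - a').
Simple pole: residue = g(a) at a = -1 + (1/4)*sqrt(30), which is (1/60)*sqrt(30).

The residue is (1/60)*sqrt(30).


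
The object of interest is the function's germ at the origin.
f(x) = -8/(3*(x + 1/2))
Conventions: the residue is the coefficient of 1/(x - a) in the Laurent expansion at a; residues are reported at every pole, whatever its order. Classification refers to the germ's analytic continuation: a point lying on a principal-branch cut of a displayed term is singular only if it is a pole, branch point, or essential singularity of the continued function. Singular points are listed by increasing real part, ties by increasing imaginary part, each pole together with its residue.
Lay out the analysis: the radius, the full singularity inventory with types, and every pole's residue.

Radius of convergence at 0: 1/2.
At -1/2: a pole of order 1; residue -8/3.

Denominator factor (x + 1/2): pole of order 1 at -1/2, modulus 1/2.
The radius of convergence is the smallest modulus among the singular points: 1/2.
At the order-1 pole -1/2 set g(x) = (x - (-1/2))*f(x) = -8/3.
Simple pole: residue = g(a) at a = -1/2, which is -8/3.


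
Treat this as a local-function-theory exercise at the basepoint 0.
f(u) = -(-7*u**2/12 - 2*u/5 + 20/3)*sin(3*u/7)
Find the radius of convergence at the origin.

The radius of convergence is infinite.

The factor -sin(3*u/7) is entire and contributes no finite singular point.
The polynomial part has no poles.
No finite singular points: the Taylor series at 0 converges everywhere.


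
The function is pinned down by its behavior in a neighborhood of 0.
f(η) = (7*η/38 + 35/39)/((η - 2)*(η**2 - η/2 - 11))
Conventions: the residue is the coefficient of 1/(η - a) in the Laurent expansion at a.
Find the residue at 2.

At the order-1 pole 2 set g(η) = (η - (2))*f(η) = (7*η/38 + 35/39)/(η**2 - η/2 - 11).
Simple pole: residue = g(a) at a = 2, which is -469/2964.

The residue is -469/2964.


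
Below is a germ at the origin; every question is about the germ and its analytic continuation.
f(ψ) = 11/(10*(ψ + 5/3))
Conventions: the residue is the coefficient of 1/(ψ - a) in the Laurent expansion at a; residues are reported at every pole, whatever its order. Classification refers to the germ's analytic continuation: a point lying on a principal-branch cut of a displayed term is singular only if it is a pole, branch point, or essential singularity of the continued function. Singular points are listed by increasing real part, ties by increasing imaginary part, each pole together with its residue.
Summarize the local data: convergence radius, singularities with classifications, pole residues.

Denominator factor (ψ + 5/3): pole of order 1 at -5/3, modulus 5/3.
The radius of convergence is the smallest modulus among the singular points: 5/3.
At the order-1 pole -5/3 set g(ψ) = (ψ - (-5/3))*f(ψ) = 11/10.
Simple pole: residue = g(a) at a = -5/3, which is 11/10.

Radius of convergence at 0: 5/3.
At -5/3: a pole of order 1; residue 11/10.


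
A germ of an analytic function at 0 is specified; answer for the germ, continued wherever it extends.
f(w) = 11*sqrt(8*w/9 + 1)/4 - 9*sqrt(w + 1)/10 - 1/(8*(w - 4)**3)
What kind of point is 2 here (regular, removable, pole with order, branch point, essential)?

Denominator factors: w - 4 = -2 at w = 2 — none vanishes.
Branch term sqrt(1 - w/(-9/8)): argument at 2 is 25/9, nonzero, so 2 is not its branch point (a point on a principal cut is still regular for the continued germ).
Branch term sqrt(1 - w/(-1)): argument at 2 is 3, nonzero, so 2 is not its branch point (a point on a principal cut is still regular for the continued germ).
So the germ continues analytically to 2.

The point is a regular point.


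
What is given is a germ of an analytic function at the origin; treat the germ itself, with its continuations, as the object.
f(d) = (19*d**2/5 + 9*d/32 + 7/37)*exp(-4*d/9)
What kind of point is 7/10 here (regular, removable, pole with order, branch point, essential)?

There is no denominator, hence no pole anywhere.
The factor exp(-4*d/9) is entire.
So the germ continues analytically to 7/10.

The point is a regular point.


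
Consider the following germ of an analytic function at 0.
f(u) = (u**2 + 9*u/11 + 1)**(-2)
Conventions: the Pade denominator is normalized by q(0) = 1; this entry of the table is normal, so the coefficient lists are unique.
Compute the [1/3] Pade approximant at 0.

Taylor coefficients needed (expand at 0): a_0 = 1, a_1 = -18/11, a_2 = 1/121, a_3 = 3618/1331, a_4 = -40884/14641.
Write the denominator as Q(u) = 1 + q1*u + q2*u^2 + q3*u^3. Requiring Q*f - P = O(u^5) with deg P <= 1 kills the coefficients of u^2..u^4 in Q*f:
  u^2: a_2 + q1*a_1 + q2*a_0 = 0, i.e. 1/121 + (-18/11)*q1 + (1)*q2 = 0.
  u^3: a_3 + q1*a_2 + q2*a_1 + q3*a_0 = 0, i.e. 3618/1331 + (1/121)*q1 + (-18/11)*q2 + (1)*q3 = 0.
  u^4: a_4 + q1*a_3 + q2*a_2 + q3*a_1 = 0, i.e. -40884/14641 + (3618/1331)*q1 + (1/121)*q2 + (-18/11)*q3 = 0.
Solving this linear system: q1 = 203/198, q2 = 202/121, q3 = 1/198.
The numerator is Q*f truncated at degree 1: P0 = a_0 = 1; P1 = a_1 + q1*a_0 = -11/18.

The Pade approximant has numerator coefficients [1, -11/18]; denominator coefficients [1, 203/198, 202/121, 1/198].


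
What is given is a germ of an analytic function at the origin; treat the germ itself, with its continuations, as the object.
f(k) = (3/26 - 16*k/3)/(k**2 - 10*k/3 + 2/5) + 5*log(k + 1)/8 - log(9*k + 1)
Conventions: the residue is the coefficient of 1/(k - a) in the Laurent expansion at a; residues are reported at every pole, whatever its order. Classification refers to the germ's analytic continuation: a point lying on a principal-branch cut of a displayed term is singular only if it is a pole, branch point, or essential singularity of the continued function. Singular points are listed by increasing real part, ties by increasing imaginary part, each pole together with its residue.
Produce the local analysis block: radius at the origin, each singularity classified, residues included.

Denominator factor (k**2 - 10*k/3 + 2/5): discriminant 428/45, real irrational roots 5/3 + (1/15)*sqrt(535) and 5/3 - (1/15)*sqrt(535); poles of order 1, moduli 5/3 + (1/15)*sqrt(535) and 5/3 - (1/15)*sqrt(535).
Branch term (-1)*log(1 - k/(-1/9)): its argument vanishes at k = -1/9, a logarithmic branch point, modulus 1/9.
Branch term (5/8)*log(1 - k/(-1)): its argument vanishes at k = -1, a logarithmic branch point, modulus 1.
The radius of convergence is the smallest modulus among the singular points: 1/9.
The branch terms are analytic at 5/3 - (1/15)*sqrt(535) and contribute nothing to the residue; only the rational part matters.
The factor k**2 - 10*k/3 + 2/5 splits as (k - a)(k - a') with a = 5/3 - (1/15)*sqrt(535), a' = 5/3 + (1/15)*sqrt(535). At the order-1 pole a set g(k) = (k - a)*(rational part) = [3/26 - 16*k/3] / (k - a').
Simple pole: residue = g(a) at a = 5/3 - (1/15)*sqrt(535), which is -8/3 + (2053/16692)*sqrt(535).
The branch terms are analytic at 5/3 + (1/15)*sqrt(535) and contribute nothing to the residue; only the rational part matters.
The factor k**2 - 10*k/3 + 2/5 splits as (k - a)(k - a') with a = 5/3 + (1/15)*sqrt(535), a' = 5/3 - (1/15)*sqrt(535). At the order-1 pole a set g(k) = (k - a)*(rational part) = [3/26 - 16*k/3] / (k - a').
Simple pole: residue = g(a) at a = 5/3 + (1/15)*sqrt(535), which is -8/3 - (2053/16692)*sqrt(535).
List the singular points by increasing real part (a conjugate pair: the negative imaginary part first).

Radius of convergence at 0: 1/9.
At -1: a logarithmic branch point.
At -1/9: a logarithmic branch point.
At 5/3 - (1/15)*sqrt(535): a pole of order 1; residue -8/3 + (2053/16692)*sqrt(535).
At 5/3 + (1/15)*sqrt(535): a pole of order 1; residue -8/3 - (2053/16692)*sqrt(535).


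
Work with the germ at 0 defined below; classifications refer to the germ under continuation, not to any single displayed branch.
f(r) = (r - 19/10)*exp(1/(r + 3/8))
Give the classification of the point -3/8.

The point is an essential singularity.

The exponent 1/(r - (-3/8)) has a pole at -3/8, so exp(1/(r - (-3/8))) takes every nonzero value near it: an essential singularity (not a pole of any order).


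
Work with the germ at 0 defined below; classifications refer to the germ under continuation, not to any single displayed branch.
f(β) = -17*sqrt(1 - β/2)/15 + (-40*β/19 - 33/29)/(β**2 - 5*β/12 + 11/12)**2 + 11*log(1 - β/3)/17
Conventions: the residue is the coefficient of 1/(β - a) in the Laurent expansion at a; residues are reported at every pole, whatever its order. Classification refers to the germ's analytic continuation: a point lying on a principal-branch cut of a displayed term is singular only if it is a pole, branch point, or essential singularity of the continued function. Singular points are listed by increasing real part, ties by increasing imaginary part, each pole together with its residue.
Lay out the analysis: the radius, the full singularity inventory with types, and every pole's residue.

Denominator factor (β**2 - 5*β/12 + 11/12)^2: discriminant -503/144, complex-conjugate roots (5/24) + ((1/24)*sqrt(503))*i and (5/24) - ((1/24)*sqrt(503))*i; poles of order 2, moduli (1/6)*sqrt(33) and (1/6)*sqrt(33).
Branch term (-17/15)*sqrt(1 - β/(2)): its argument vanishes at β = 2, a square-root branch point, modulus 2.
Branch term (11/17)*log(1 - β/(3)): its argument vanishes at β = 3, a logarithmic branch point, modulus 3.
The radius of convergence is the smallest modulus among the singular points: (1/6)*sqrt(33).
The branch terms are analytic at (5/24) - ((1/24)*sqrt(503))*i and contribute nothing to the residue; only the rational part matters.
The factor β**2 - 5*β/12 + 11/12 splits as (β - a)(β - a') with a = (5/24) - ((1/24)*sqrt(503))*i, a' = (5/24) + ((1/24)*sqrt(503))*i. At the order-2 pole a set g(β) = (β - a)^2*(rational part) = [-40*β/19 - 33/29] / (β - a')^2.
Order-2 pole: residue = g'(a); g'((5/24) - ((1/24)*sqrt(503))*i) = -((3002112/139407959)*sqrt(503))*i, so the residue is -((3002112/139407959)*sqrt(503))*i.
The branch terms are analytic at (5/24) + ((1/24)*sqrt(503))*i and contribute nothing to the residue; only the rational part matters.
The factor β**2 - 5*β/12 + 11/12 splits as (β - a)(β - a') with a = (5/24) + ((1/24)*sqrt(503))*i, a' = (5/24) - ((1/24)*sqrt(503))*i. At the order-2 pole a set g(β) = (β - a)^2*(rational part) = [-40*β/19 - 33/29] / (β - a')^2.
Order-2 pole: residue = g'(a); g'((5/24) + ((1/24)*sqrt(503))*i) = ((3002112/139407959)*sqrt(503))*i, so the residue is ((3002112/139407959)*sqrt(503))*i.
List the singular points by increasing real part (a conjugate pair: the negative imaginary part first).

Radius of convergence at 0: (1/6)*sqrt(33).
At (5/24) - ((1/24)*sqrt(503))*i: a pole of order 2; residue -((3002112/139407959)*sqrt(503))*i.
At (5/24) + ((1/24)*sqrt(503))*i: a pole of order 2; residue ((3002112/139407959)*sqrt(503))*i.
At 2: an algebraic (square-root) branch point.
At 3: a logarithmic branch point.


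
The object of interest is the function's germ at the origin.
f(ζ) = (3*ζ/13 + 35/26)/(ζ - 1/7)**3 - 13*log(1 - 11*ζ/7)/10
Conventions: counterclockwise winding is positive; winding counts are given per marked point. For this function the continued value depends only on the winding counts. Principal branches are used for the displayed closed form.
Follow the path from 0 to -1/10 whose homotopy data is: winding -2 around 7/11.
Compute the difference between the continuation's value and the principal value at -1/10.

Continued minus principal equals (26/5)*pi*i.

The rational part is single-valued and drops out of the difference; each branch term changes only by its own monodromy.
(-13/10)*log(1 - ζ/(7/11)): each positive loop around 7/11 adds 2*pi*i to the log, so winding -2 contributes (-13/10)*(-2)*2*pi*i = (26/5)*pi*i.
Summing the contributions at ζ = -1/10 gives (26/5)*pi*i.


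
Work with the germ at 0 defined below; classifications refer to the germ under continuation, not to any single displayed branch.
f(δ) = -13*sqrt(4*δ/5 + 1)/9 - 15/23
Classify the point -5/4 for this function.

The term (-13/9)*sqrt(1 - δ/(-5/4)) has argument 1 - -5/4/(-5/4) = 0 at -5/4: a square-root (algebraic, two-sheeted) branch point; the remaining terms are analytic or single-valued there.

The point is an algebraic (square-root) branch point.


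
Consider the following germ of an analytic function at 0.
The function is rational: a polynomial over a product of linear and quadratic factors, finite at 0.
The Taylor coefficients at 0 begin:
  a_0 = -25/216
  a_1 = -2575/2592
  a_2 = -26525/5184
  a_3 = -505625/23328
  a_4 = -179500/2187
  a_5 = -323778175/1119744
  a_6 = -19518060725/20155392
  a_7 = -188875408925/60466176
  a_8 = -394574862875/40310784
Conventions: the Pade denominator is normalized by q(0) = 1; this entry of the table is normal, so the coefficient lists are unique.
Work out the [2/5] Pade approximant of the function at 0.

The Pade approximant has numerator coefficients [-25/216, -741866125/3266212896, 285333125/9798638688]; denominator coefficients [1, -50058497/7560678, 561129431/45364068, -67212857/90728136, -3970287725/408276612, -228906875/68046102].


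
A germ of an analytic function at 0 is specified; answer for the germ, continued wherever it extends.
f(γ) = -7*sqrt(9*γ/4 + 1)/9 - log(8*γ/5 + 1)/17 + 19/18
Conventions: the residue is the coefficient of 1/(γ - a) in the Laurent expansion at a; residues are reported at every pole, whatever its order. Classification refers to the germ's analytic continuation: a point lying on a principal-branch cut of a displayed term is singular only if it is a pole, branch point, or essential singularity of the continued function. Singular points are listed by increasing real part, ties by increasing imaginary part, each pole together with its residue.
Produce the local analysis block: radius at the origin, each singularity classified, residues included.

Branch term (-7/9)*sqrt(1 - γ/(-4/9)): its argument vanishes at γ = -4/9, a square-root branch point, modulus 4/9.
Branch term (-1/17)*log(1 - γ/(-5/8)): its argument vanishes at γ = -5/8, a logarithmic branch point, modulus 5/8.
The radius of convergence is the smallest modulus among the singular points: 4/9.
List the singular points by increasing real part (a conjugate pair: the negative imaginary part first).

Radius of convergence at 0: 4/9.
At -5/8: a logarithmic branch point.
At -4/9: an algebraic (square-root) branch point.


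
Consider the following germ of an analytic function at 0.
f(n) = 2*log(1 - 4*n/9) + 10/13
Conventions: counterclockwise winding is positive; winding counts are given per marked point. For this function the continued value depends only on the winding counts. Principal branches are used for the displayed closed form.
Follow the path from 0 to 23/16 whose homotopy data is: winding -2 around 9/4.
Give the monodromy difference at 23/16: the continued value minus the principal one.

The rational part is single-valued and drops out of the difference; each branch term changes only by its own monodromy.
(2)*log(1 - n/(9/4)): each positive loop around 9/4 adds 2*pi*i to the log, so winding -2 contributes (2)*(-2)*2*pi*i = -(8)*pi*i.
Summing the contributions at n = 23/16 gives -(8)*pi*i.

Continued minus principal equals -(8)*pi*i.


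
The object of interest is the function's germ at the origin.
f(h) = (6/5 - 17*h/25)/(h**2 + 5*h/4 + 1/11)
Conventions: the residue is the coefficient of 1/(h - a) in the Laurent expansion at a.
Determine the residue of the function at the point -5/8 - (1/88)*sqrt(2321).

The factor h**2 + 5*h/4 + 1/11 splits as (h - a)(h - a') with a = -5/8 - (1/88)*sqrt(2321), a' = -5/8 + (1/88)*sqrt(2321). At the order-1 pole a set g(h) = (h - a)*f(h) = [6/5 - 17*h/25] / (h - a').
Simple pole: residue = g(a) at a = -5/8 - (1/88)*sqrt(2321), which is -17/50 - (13/422)*sqrt(2321).

The residue is -17/50 - (13/422)*sqrt(2321).


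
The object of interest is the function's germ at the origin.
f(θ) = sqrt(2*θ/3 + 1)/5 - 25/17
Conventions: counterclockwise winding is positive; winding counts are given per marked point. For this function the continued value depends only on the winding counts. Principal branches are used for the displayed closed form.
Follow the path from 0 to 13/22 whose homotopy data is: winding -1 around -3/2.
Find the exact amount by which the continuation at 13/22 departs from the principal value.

Continued minus principal equals -(2/165)*sqrt(1518).

The rational part is single-valued and drops out of the difference; each branch term changes only by its own monodromy.
(1/5)*sqrt(1 - θ/(-3/2)): winding -1 is odd, the square root flips sign, contributing -2*(1/5)*sqrt(1 - (13/22)/(-3/2)) = -2*(1/5)*sqrt(46/33) = -(2/165)*sqrt(1518).
Summing the contributions at θ = 13/22 gives -(2/165)*sqrt(1518).


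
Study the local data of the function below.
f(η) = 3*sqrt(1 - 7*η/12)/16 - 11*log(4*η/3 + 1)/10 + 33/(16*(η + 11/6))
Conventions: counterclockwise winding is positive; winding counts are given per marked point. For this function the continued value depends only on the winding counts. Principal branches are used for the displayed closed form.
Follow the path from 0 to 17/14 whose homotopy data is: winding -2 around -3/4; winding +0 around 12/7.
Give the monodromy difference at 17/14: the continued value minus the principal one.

The rational part is single-valued and drops out of the difference; each branch term changes only by its own monodromy.
(-11/10)*log(1 - η/(-3/4)): each positive loop around -3/4 adds 2*pi*i to the log, so winding -2 contributes (-11/10)*(-2)*2*pi*i = (22/5)*pi*i.
(3/16)*sqrt(1 - η/(12/7)): winding +0 is even, the square root returns to the same sheet, contribution 0.
Summing the contributions at η = 17/14 gives (22/5)*pi*i.

Continued minus principal equals (22/5)*pi*i.


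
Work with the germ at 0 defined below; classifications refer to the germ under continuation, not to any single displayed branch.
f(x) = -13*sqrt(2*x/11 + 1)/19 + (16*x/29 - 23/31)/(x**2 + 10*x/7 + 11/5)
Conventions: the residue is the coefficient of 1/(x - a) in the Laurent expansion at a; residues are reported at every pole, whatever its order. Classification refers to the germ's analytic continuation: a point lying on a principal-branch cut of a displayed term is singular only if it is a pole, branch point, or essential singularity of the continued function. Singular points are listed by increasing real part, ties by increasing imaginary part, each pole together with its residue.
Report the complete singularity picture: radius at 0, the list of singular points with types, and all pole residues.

Radius of convergence at 0: (1/5)*sqrt(55).
At -11/2: an algebraic (square-root) branch point.
At (-5/7) - ((3/35)*sqrt(230))*i: a pole of order 1; residue (8/29) - ((2383/82708)*sqrt(230))*i.
At (-5/7) + ((3/35)*sqrt(230))*i: a pole of order 1; residue (8/29) + ((2383/82708)*sqrt(230))*i.

Denominator factor (x**2 + 10*x/7 + 11/5): discriminant -1656/245, complex-conjugate roots (-5/7) + ((3/35)*sqrt(230))*i and (-5/7) - ((3/35)*sqrt(230))*i; poles of order 1, moduli (1/5)*sqrt(55) and (1/5)*sqrt(55).
Branch term (-13/19)*sqrt(1 - x/(-11/2)): its argument vanishes at x = -11/2, a square-root branch point, modulus 11/2.
The radius of convergence is the smallest modulus among the singular points: (1/5)*sqrt(55).
The branch term is analytic at (-5/7) - ((3/35)*sqrt(230))*i and contributes nothing to the residue; only the rational part matters.
The factor x**2 + 10*x/7 + 11/5 splits as (x - a)(x - a') with a = (-5/7) - ((3/35)*sqrt(230))*i, a' = (-5/7) + ((3/35)*sqrt(230))*i. At the order-1 pole a set g(x) = (x - a)*(rational part) = [16*x/29 - 23/31] / (x - a').
Simple pole: residue = g(a) at a = (-5/7) - ((3/35)*sqrt(230))*i, which is (8/29) - ((2383/82708)*sqrt(230))*i.
The branch term is analytic at (-5/7) + ((3/35)*sqrt(230))*i and contributes nothing to the residue; only the rational part matters.
The factor x**2 + 10*x/7 + 11/5 splits as (x - a)(x - a') with a = (-5/7) + ((3/35)*sqrt(230))*i, a' = (-5/7) - ((3/35)*sqrt(230))*i. At the order-1 pole a set g(x) = (x - a)*(rational part) = [16*x/29 - 23/31] / (x - a').
Simple pole: residue = g(a) at a = (-5/7) + ((3/35)*sqrt(230))*i, which is (8/29) + ((2383/82708)*sqrt(230))*i.
List the singular points by increasing real part (a conjugate pair: the negative imaginary part first).


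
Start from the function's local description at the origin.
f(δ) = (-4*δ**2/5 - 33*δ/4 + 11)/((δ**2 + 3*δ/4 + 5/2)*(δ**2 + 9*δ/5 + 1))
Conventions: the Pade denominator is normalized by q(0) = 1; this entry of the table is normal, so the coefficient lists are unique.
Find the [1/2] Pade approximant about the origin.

The Pade approximant has numerator coefficients [22/5, -93357/20290]; denominator coefficients [1, 36609/20290, 1305603/1115950].

Taylor coefficients needed (expand at 0): a_0 = 22/5, a_1 = -627/50, a_2 = 8739/500, a_3 = -84321/5000.
Write the denominator as Q(δ) = 1 + q1*δ + q2*δ^2. Requiring Q*f - P = O(δ^4) with deg P <= 1 kills the coefficients of δ^2..δ^3 in Q*f:
  δ^2: a_2 + q1*a_1 + q2*a_0 = 0, i.e. 8739/500 + (-627/50)*q1 + (22/5)*q2 = 0.
  δ^3: a_3 + q1*a_2 + q2*a_1 = 0, i.e. -84321/5000 + (8739/500)*q1 + (-627/50)*q2 = 0.
Solving this linear system: q1 = 36609/20290, q2 = 1305603/1115950.
The numerator is Q*f truncated at degree 1: P0 = a_0 = 22/5; P1 = a_1 + q1*a_0 = -93357/20290.


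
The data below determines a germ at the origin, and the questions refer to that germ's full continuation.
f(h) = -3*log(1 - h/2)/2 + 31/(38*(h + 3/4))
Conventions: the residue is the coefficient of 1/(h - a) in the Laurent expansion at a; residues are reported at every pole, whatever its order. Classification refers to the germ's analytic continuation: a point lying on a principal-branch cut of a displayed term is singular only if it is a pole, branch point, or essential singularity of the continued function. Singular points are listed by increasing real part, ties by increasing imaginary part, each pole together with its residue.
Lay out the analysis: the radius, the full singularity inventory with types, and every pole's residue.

Radius of convergence at 0: 3/4.
At -3/4: a pole of order 1; residue 31/38.
At 2: a logarithmic branch point.

Denominator factor (h + 3/4): pole of order 1 at -3/4, modulus 3/4.
Branch term (-3/2)*log(1 - h/(2)): its argument vanishes at h = 2, a logarithmic branch point, modulus 2.
The radius of convergence is the smallest modulus among the singular points: 3/4.
The branch term is analytic at -3/4 and contributes nothing to the residue; only the rational part matters.
At the order-1 pole -3/4 set g(h) = (h - (-3/4))*(rational part) = 31/38.
Simple pole: residue = g(a) at a = -3/4, which is 31/38.
List the singular points by increasing real part (a conjugate pair: the negative imaginary part first).


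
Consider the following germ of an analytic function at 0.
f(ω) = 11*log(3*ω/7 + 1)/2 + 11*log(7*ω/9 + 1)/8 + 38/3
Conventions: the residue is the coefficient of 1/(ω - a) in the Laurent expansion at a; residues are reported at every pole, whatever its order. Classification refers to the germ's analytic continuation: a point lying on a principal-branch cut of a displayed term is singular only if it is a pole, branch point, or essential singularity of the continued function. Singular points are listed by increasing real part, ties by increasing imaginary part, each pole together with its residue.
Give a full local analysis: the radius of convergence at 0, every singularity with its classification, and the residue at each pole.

Branch term (11/8)*log(1 - ω/(-9/7)): its argument vanishes at ω = -9/7, a logarithmic branch point, modulus 9/7.
Branch term (11/2)*log(1 - ω/(-7/3)): its argument vanishes at ω = -7/3, a logarithmic branch point, modulus 7/3.
The radius of convergence is the smallest modulus among the singular points: 9/7.
List the singular points by increasing real part (a conjugate pair: the negative imaginary part first).

Radius of convergence at 0: 9/7.
At -7/3: a logarithmic branch point.
At -9/7: a logarithmic branch point.
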